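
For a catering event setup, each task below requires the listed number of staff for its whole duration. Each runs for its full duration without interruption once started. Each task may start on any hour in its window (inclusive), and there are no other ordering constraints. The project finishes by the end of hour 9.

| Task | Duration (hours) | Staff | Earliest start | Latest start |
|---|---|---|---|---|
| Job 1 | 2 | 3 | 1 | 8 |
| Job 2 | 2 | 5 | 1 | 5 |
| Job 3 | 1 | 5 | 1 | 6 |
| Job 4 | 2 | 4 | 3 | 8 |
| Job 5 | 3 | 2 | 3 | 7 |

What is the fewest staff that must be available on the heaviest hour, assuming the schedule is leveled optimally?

Early-start (Job 1@1, Job 2@1, Job 3@1, Job 4@3, Job 5@3) gives peak 13: h1:13  h2:8  h3:6  h4:6  h5:2  h6:0  h7:0  h8:0  h9:0.
Shift Job 1→3, Job 3→6, Job 4→7.
Schedule Job 1@3, Job 2@1, Job 3@6, Job 4@7, Job 5@3: h1:5  h2:5  h3:5  h4:5  h5:2  h6:5  h7:4  h8:4  h9:0 — peak 5.

5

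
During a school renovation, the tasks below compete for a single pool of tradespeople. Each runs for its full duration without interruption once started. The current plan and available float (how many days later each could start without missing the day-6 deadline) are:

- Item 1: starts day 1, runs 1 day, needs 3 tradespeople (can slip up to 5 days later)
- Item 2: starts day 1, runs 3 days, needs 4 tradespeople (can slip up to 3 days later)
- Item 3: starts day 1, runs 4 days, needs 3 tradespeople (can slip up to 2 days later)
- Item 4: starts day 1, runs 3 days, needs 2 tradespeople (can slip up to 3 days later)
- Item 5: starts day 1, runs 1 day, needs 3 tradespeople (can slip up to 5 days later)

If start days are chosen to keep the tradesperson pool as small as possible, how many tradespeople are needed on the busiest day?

Early-start (Item 1@1, Item 2@1, Item 3@1, Item 4@1, Item 5@1) gives peak 15: d1:15  d2:9  d3:9  d4:3  d5:0  d6:0.
Shift Item 3→2, Item 4→4, Item 5→6.
Schedule Item 1@1, Item 2@1, Item 3@2, Item 4@4, Item 5@6: d1:7  d2:7  d3:7  d4:5  d5:5  d6:5 — peak 7.

7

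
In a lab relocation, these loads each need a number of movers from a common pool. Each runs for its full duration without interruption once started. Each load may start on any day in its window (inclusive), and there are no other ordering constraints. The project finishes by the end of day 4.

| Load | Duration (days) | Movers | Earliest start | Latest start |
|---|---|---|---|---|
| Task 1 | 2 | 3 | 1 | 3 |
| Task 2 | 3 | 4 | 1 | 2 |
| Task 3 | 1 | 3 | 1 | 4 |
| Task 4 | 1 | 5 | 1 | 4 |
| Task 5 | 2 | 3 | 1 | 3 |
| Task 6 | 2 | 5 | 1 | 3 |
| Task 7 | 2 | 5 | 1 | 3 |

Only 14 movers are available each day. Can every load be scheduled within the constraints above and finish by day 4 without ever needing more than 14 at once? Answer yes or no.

yes

Schedule Task 1@1, Task 2@2, Task 3@1, Task 4@1, Task 5@1, Task 6@3, Task 7@3: d1:14  d2:10  d3:14  d4:14 — peak 14 ≤ 14.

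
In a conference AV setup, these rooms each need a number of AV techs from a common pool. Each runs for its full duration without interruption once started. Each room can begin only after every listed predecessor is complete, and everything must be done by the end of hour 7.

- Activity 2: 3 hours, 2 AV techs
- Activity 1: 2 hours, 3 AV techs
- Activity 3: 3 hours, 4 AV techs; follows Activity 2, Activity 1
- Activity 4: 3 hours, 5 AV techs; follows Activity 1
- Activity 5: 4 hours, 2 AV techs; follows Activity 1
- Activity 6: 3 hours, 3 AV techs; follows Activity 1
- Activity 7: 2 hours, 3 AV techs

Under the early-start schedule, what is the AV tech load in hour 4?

At early start, hour 4 has: Activity 3, Activity 4, Activity 5, Activity 6.
Demand: 4 + 5 + 2 + 3 = 14.

14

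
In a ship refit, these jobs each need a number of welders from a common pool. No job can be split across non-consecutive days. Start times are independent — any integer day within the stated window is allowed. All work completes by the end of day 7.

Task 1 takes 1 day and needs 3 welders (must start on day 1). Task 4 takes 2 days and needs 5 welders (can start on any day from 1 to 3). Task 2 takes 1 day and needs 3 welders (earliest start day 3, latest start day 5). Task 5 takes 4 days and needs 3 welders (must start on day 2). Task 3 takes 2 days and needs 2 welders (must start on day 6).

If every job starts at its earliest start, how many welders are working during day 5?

At early start, day 5 has: Task 5.
Demand: 3 = 3.

3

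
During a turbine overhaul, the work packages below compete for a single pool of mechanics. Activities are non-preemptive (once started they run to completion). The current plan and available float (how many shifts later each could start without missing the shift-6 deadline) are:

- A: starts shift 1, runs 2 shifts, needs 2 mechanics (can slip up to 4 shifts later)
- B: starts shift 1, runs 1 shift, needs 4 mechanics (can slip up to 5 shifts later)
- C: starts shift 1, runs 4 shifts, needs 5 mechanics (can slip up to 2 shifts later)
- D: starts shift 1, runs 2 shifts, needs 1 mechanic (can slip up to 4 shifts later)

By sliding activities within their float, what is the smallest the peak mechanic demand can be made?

Early-start (A@1, B@1, C@1, D@1) gives peak 12: s1:12  s2:8  s3:5  s4:5  s5:0  s6:0.
Shift C→3, D→2.
Schedule A@1, B@1, C@3, D@2: s1:6  s2:3  s3:6  s4:5  s5:5  s6:5 — peak 6.

6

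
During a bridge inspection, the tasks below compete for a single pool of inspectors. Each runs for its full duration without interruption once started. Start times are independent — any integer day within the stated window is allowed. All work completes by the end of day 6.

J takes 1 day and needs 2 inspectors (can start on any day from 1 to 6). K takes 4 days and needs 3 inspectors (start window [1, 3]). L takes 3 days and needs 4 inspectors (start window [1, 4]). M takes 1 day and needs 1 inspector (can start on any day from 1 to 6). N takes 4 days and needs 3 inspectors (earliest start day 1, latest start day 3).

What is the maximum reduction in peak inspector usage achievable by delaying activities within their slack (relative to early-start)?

3

Early-start peak: d1:13  d2:10  d3:10  d4:6  d5:0  d6:0 ⇒ 13.
Leveled (J@1, K@1, L@1, M@1, N@2): d1:10  d2:10  d3:10  d4:6  d5:3  d6:0 ⇒ 10.
Reduction 13 − 10 = 3.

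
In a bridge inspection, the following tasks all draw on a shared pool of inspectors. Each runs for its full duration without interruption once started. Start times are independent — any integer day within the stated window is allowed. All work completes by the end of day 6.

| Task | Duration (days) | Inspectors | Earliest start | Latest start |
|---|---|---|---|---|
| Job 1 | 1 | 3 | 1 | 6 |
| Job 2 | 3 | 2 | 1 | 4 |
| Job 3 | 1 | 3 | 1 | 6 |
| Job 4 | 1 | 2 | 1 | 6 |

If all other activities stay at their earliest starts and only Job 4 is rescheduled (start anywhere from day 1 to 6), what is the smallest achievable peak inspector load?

8

Job 4@1: d1:10  d2:2  d3:2  d4:0  d5:0  d6:0 → peak 10
Job 4@2: d1:8  d2:4  d3:2  d4:0  d5:0  d6:0 → peak 8
Job 4@3: d1:8  d2:2  d3:4  d4:0  d5:0  d6:0 → peak 8
Job 4@4: d1:8  d2:2  d3:2  d4:2  d5:0  d6:0 → peak 8
Job 4@5: d1:8  d2:2  d3:2  d4:0  d5:2  d6:0 → peak 8
Job 4@6: d1:8  d2:2  d3:2  d4:0  d5:0  d6:2 → peak 8
Best is Job 4@2, peak 8.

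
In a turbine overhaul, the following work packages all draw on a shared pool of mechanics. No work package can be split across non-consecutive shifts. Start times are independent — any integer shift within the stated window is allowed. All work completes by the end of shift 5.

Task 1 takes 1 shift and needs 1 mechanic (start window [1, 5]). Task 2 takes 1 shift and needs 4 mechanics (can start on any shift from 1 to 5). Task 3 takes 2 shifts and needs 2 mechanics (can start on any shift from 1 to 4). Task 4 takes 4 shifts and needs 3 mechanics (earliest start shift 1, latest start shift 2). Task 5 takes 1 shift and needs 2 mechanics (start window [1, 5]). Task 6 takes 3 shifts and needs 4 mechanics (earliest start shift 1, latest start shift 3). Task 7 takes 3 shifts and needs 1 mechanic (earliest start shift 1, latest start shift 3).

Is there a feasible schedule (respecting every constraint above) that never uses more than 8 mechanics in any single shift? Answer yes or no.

Schedule Task 1@1, Task 2@1, Task 3@1, Task 4@2, Task 5@2, Task 6@3, Task 7@1: s1:8  s2:8  s3:8  s4:7  s5:7 — peak 8 ≤ 8.

yes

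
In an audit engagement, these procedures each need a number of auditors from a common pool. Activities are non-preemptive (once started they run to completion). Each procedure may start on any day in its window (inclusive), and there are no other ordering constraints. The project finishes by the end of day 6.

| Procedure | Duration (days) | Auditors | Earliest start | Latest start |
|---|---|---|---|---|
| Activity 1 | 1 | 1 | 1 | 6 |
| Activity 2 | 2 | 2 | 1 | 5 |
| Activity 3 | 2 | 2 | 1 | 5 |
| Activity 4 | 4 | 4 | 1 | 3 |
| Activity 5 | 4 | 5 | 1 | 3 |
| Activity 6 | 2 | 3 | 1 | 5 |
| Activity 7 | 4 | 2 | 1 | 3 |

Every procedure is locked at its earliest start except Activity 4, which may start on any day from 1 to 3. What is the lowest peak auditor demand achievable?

15

Activity 4@1: d1:19  d2:18  d3:11  d4:11  d5:0  d6:0 → peak 19
Activity 4@2: d1:15  d2:18  d3:11  d4:11  d5:4  d6:0 → peak 18
Activity 4@3: d1:15  d2:14  d3:11  d4:11  d5:4  d6:4 → peak 15
Best is Activity 4@3, peak 15.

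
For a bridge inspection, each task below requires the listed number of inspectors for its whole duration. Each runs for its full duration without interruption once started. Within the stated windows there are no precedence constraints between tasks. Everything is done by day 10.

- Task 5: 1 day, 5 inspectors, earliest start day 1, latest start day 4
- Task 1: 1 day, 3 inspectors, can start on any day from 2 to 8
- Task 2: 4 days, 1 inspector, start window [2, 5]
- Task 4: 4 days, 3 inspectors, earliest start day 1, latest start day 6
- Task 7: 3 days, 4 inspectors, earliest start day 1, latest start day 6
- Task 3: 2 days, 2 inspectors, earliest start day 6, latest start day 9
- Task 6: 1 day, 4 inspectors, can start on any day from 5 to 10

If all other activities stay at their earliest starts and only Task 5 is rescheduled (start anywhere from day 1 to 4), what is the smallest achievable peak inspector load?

Task 5@1: d1:12  d2:11  d3:8  d4:4  d5:5  d6:2  d7:2  d8:0  d9:0  d10:0 → peak 12
Task 5@2: d1:7  d2:16  d3:8  d4:4  d5:5  d6:2  d7:2  d8:0  d9:0  d10:0 → peak 16
Task 5@3: d1:7  d2:11  d3:13  d4:4  d5:5  d6:2  d7:2  d8:0  d9:0  d10:0 → peak 13
Task 5@4: d1:7  d2:11  d3:8  d4:9  d5:5  d6:2  d7:2  d8:0  d9:0  d10:0 → peak 11
Best is Task 5@4, peak 11.

11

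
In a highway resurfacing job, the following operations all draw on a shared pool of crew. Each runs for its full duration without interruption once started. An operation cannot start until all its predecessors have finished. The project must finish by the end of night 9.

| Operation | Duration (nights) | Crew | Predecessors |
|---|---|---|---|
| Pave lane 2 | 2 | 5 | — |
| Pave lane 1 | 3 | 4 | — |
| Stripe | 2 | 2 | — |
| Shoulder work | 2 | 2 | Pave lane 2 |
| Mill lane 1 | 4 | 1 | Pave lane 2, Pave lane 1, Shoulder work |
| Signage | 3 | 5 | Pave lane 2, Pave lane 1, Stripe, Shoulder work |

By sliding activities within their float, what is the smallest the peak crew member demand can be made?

Early-start (Pave lane 2@1, Pave lane 1@1, Stripe@1, Shoulder work@3, Mill lane 1@5, Signage@5) gives peak 11: n1:11  n2:11  n3:6  n4:2  n5:6  n6:6  n7:6  n8:1  n9:0.
Shift Pave lane 1→3, Stripe→5, Mill lane 1→6, Signage→7.
Schedule Pave lane 2@1, Pave lane 1@3, Stripe@5, Shoulder work@3, Mill lane 1@6, Signage@7: n1:5  n2:5  n3:6  n4:6  n5:6  n6:3  n7:6  n8:6  n9:6 — peak 6.
Total crew member-nights = 49 over 9 nights ⇒ peak ≥ ⌈49/9⌉ = 6, so 6 is optimal.

6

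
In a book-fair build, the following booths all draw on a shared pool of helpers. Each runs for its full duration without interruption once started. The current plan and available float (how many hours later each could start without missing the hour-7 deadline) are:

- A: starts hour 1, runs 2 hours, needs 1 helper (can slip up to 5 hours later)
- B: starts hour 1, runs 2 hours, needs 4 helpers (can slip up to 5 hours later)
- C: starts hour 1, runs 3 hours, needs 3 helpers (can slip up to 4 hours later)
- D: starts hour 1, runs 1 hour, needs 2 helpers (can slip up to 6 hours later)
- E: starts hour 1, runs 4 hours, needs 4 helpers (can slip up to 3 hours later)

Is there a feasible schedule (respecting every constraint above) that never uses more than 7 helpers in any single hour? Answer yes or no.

yes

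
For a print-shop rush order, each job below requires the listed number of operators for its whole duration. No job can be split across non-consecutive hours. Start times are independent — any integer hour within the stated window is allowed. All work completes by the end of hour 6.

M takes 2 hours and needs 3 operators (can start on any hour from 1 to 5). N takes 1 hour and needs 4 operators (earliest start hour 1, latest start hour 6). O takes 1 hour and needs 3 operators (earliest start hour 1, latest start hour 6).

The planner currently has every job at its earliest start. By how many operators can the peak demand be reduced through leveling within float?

Early-start peak: h1:10  h2:3  h3:0  h4:0  h5:0  h6:0 ⇒ 10.
Leveled (M@1, N@3, O@4): h1:3  h2:3  h3:4  h4:3  h5:0  h6:0 ⇒ 4.
Reduction 10 − 4 = 6.

6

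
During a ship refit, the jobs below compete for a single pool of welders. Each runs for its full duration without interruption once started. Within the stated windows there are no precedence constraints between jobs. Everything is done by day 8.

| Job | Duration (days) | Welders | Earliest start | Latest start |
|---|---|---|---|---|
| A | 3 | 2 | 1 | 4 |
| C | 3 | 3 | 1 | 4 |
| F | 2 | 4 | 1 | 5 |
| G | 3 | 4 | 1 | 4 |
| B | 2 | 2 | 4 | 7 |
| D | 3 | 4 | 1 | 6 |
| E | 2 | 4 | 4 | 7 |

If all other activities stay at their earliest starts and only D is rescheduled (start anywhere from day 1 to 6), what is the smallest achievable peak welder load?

13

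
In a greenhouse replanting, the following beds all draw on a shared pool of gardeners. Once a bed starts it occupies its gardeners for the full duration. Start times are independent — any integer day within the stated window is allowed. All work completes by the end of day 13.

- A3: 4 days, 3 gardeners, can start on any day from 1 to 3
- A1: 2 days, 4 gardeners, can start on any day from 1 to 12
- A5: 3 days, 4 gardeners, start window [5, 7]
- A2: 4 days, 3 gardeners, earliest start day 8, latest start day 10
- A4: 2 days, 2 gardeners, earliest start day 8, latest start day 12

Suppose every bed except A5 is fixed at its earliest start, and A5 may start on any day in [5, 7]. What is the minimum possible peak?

7

A5@5: d1:7  d2:7  d3:3  d4:3  d5:4  d6:4  d7:4  d8:5  d9:5  d10:3  d11:3  d12:0  d13:0 → peak 7
A5@6: d1:7  d2:7  d3:3  d4:3  d5:0  d6:4  d7:4  d8:9  d9:5  d10:3  d11:3  d12:0  d13:0 → peak 9
A5@7: d1:7  d2:7  d3:3  d4:3  d5:0  d6:0  d7:4  d8:9  d9:9  d10:3  d11:3  d12:0  d13:0 → peak 9
Best is A5@5, peak 7.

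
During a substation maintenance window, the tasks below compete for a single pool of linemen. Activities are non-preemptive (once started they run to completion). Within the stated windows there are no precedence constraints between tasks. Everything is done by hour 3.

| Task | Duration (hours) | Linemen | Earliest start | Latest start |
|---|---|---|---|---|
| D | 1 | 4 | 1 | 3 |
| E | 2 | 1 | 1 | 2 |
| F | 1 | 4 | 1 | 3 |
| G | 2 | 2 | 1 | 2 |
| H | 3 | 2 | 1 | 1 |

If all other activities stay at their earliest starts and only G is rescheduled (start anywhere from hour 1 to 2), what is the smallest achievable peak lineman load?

G@1: h1:13  h2:5  h3:2 → peak 13
G@2: h1:11  h2:5  h3:4 → peak 11
Best is G@2, peak 11.

11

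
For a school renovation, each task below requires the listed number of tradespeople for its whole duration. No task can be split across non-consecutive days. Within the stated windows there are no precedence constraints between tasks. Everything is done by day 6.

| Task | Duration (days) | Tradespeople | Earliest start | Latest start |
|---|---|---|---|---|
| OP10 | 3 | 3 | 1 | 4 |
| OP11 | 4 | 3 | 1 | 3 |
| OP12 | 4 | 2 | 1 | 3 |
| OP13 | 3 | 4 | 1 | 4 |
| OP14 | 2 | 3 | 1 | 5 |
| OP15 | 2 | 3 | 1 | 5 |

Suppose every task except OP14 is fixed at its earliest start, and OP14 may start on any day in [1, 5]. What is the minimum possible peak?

15

OP14@1: d1:18  d2:18  d3:12  d4:5  d5:0  d6:0 → peak 18
OP14@2: d1:15  d2:18  d3:15  d4:5  d5:0  d6:0 → peak 18
OP14@3: d1:15  d2:15  d3:15  d4:8  d5:0  d6:0 → peak 15
OP14@4: d1:15  d2:15  d3:12  d4:8  d5:3  d6:0 → peak 15
OP14@5: d1:15  d2:15  d3:12  d4:5  d5:3  d6:3 → peak 15
Best is OP14@3, peak 15.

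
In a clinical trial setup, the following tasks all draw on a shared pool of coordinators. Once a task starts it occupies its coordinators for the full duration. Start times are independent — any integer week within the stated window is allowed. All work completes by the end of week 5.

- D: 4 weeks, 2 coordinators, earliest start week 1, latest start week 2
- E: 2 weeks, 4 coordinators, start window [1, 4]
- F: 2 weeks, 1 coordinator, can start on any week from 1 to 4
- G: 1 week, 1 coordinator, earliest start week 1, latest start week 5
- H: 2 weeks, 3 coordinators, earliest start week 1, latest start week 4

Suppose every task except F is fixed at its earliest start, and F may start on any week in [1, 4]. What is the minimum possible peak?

F@1: w1:11  w2:10  w3:2  w4:2  w5:0 → peak 11
F@2: w1:10  w2:10  w3:3  w4:2  w5:0 → peak 10
F@3: w1:10  w2:9  w3:3  w4:3  w5:0 → peak 10
F@4: w1:10  w2:9  w3:2  w4:3  w5:1 → peak 10
Best is F@2, peak 10.

10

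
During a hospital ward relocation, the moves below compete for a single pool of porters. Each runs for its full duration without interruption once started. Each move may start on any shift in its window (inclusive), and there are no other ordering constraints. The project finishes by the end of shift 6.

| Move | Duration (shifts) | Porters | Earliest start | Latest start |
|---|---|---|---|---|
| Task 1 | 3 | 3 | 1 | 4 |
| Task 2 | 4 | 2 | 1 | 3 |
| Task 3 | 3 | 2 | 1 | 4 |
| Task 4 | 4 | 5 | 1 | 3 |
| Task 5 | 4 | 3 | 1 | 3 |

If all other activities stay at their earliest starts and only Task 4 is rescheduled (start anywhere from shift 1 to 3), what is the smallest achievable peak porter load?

Task 4@1: s1:15  s2:15  s3:15  s4:10  s5:0  s6:0 → peak 15
Task 4@2: s1:10  s2:15  s3:15  s4:10  s5:5  s6:0 → peak 15
Task 4@3: s1:10  s2:10  s3:15  s4:10  s5:5  s6:5 → peak 15
Best is Task 4@1, peak 15.

15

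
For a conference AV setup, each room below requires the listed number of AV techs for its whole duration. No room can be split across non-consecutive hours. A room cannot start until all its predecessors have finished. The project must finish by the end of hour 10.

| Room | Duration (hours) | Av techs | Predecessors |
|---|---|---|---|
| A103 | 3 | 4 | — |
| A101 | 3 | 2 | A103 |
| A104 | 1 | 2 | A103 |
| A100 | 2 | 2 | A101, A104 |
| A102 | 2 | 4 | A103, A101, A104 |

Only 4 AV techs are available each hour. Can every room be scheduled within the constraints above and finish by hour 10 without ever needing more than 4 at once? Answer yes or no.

yes

Schedule A103@1, A101@4, A104@4, A100@7, A102@9: h1:4  h2:4  h3:4  h4:4  h5:2  h6:2  h7:2  h8:2  h9:4  h10:4 — peak 4 ≤ 4.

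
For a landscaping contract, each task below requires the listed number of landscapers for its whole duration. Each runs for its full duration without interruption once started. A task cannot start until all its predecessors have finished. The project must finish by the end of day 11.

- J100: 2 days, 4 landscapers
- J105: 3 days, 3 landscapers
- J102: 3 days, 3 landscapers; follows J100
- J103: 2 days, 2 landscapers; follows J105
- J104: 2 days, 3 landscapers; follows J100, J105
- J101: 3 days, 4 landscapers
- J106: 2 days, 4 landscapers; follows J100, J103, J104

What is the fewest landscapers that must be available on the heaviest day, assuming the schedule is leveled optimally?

7

Early-start (J100@1, J105@1, J102@3, J103@4, J104@4, J101@1, J106@6) gives peak 11: d1:11  d2:11  d3:10  d4:8  d5:8  d6:4  d7:4  d8:0  d9:0  d10:0  d11:0.
Shift J104→6, J101→6, J106→9.
Schedule J100@1, J105@1, J102@3, J103@4, J104@6, J101@6, J106@9: d1:7  d2:7  d3:6  d4:5  d5:5  d6:7  d7:7  d8:4  d9:4  d10:4  d11:0 — peak 7.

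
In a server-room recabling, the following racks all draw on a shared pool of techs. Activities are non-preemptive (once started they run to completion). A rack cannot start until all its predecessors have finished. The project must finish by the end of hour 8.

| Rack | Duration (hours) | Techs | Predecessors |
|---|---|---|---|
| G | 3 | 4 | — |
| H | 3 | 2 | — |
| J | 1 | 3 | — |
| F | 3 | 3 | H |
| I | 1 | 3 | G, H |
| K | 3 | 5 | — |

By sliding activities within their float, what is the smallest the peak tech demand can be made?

7

Early-start (G@1, H@1, J@1, F@4, I@4, K@1) gives peak 14: h1:14  h2:11  h3:11  h4:6  h5:3  h6:3  h7:0  h8:0.
Shift G→4, J→4, F→5, I→7.
Schedule G@4, H@1, J@4, F@5, I@7, K@1: h1:7  h2:7  h3:7  h4:7  h5:7  h6:7  h7:6  h8:0 — peak 7.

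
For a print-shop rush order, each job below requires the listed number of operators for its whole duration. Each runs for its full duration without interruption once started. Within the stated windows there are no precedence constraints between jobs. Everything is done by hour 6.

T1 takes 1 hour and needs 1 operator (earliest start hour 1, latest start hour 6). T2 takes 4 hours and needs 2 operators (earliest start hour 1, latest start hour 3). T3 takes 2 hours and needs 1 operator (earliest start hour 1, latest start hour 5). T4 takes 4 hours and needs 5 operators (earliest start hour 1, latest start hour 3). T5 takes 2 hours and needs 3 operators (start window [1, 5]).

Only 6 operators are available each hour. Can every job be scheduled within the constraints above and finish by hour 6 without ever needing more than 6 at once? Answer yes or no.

Total operator-hours = 37; over 6 hours the average is 37/6 > 6, so some hour must exceed 6.

no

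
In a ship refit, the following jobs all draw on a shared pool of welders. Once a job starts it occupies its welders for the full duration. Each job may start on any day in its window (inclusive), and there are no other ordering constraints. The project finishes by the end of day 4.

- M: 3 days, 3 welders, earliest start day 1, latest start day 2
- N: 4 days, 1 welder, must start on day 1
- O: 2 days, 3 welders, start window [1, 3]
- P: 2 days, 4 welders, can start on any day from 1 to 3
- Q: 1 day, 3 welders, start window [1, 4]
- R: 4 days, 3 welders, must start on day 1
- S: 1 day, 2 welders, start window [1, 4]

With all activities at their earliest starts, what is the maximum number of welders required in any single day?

19

Early-start schedule: M@1, N@1, O@1, P@1, Q@1, R@1, S@1.
Load per day: day 1: 19, day 2: 14, day 3: 7, day 4: 4.
Peak is 19.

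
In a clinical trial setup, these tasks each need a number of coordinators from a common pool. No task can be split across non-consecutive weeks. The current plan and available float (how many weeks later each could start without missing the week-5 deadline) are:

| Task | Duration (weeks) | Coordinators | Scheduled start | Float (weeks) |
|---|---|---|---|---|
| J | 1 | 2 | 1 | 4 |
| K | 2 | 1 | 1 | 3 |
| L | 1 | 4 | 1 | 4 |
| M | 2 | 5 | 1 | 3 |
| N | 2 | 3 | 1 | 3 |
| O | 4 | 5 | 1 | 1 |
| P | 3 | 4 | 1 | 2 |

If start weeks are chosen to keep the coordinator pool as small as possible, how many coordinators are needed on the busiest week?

Early-start (J@1, K@1, L@1, M@1, N@1, O@1, P@1) gives peak 24: w1:24  w2:18  w3:9  w4:5  w5:0.
Shift N→3, O→2, P→3.
Schedule J@1, K@1, L@1, M@1, N@3, O@2, P@3: w1:12  w2:11  w3:12  w4:12  w5:9 — peak 12.
Total coordinator-weeks = 56 over 5 weeks ⇒ peak ≥ ⌈56/5⌉ = 12, so 12 is optimal.

12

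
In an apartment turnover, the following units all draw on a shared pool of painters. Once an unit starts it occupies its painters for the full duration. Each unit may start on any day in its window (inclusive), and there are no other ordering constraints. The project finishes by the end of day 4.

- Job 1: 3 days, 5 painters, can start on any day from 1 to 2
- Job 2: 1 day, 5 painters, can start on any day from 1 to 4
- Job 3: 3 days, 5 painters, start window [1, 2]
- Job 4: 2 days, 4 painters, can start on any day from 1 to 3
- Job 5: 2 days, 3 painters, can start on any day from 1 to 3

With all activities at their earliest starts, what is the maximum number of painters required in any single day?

Early-start schedule: Job 1@1, Job 2@1, Job 3@1, Job 4@1, Job 5@1.
Load per day: day 1: 22, day 2: 17, day 3: 10, day 4: 0.
Peak is 22.

22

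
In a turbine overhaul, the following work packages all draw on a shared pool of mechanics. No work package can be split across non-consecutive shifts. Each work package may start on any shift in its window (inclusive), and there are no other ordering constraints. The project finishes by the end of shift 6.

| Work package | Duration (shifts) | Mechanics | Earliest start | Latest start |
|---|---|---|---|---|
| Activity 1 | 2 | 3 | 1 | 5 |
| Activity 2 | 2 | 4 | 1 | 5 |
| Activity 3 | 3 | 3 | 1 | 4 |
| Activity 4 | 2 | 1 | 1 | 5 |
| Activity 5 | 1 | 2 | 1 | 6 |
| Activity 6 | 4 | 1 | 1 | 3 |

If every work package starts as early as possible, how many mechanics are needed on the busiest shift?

Early-start schedule: Activity 1@1, Activity 2@1, Activity 3@1, Activity 4@1, Activity 5@1, Activity 6@1.
Load per shift: shift 1: 14, shift 2: 12, shift 3: 4, shift 4: 1, shift 5: 0, shift 6: 0.
Peak is 14.

14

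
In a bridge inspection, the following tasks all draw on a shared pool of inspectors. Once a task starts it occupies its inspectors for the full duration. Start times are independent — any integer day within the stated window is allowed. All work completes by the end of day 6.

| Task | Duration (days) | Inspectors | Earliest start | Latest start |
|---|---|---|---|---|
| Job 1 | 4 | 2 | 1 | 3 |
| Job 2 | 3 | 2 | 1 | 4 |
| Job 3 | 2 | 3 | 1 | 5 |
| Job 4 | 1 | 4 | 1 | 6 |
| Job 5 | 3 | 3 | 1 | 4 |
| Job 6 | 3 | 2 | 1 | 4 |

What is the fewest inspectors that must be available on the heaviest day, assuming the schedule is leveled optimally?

Early-start (Job 1@1, Job 2@1, Job 3@1, Job 4@1, Job 5@1, Job 6@1) gives peak 16: d1:16  d2:12  d3:9  d4:2  d5:0  d6:0.
Shift Job 4→6, Job 5→3, Job 6→4.
Schedule Job 1@1, Job 2@1, Job 3@1, Job 4@6, Job 5@3, Job 6@4: d1:7  d2:7  d3:7  d4:7  d5:5  d6:6 — peak 7.
Total inspector-days = 39 over 6 days ⇒ peak ≥ ⌈39/6⌉ = 7, so 7 is optimal.

7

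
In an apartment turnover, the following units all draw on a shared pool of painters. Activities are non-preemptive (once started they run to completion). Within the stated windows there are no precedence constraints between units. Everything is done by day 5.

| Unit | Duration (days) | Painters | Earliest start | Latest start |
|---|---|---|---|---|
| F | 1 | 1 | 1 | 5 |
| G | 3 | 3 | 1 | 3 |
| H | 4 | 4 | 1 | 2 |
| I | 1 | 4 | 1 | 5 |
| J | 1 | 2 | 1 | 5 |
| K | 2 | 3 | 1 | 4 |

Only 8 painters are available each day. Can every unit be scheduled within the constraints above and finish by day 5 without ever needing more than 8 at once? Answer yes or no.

no

The minimum achievable peak is 9; 8 < 9, so no feasible schedule stays within the cap.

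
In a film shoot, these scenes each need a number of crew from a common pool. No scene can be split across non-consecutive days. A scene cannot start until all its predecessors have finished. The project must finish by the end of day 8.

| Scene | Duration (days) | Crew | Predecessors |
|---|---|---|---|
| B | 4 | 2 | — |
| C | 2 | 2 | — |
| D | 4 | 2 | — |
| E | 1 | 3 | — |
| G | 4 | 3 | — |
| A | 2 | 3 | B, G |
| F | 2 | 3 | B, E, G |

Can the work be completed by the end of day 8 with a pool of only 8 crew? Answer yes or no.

yes

Schedule B@1, C@1, D@1, E@5, G@3, A@7, F@7: d1:6  d2:6  d3:7  d4:7  d5:6  d6:3  d7:6  d8:6 — peak 7 ≤ 8.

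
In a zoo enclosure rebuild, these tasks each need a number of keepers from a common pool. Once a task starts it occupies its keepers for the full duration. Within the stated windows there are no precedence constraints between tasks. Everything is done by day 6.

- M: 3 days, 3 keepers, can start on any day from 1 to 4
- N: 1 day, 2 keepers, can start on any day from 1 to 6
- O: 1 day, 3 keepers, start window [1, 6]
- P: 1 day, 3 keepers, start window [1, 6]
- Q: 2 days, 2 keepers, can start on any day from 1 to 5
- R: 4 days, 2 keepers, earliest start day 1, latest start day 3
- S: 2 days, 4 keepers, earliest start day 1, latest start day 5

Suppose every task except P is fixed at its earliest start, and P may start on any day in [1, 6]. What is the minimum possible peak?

16

P@1: d1:19  d2:11  d3:5  d4:2  d5:0  d6:0 → peak 19
P@2: d1:16  d2:14  d3:5  d4:2  d5:0  d6:0 → peak 16
P@3: d1:16  d2:11  d3:8  d4:2  d5:0  d6:0 → peak 16
P@4: d1:16  d2:11  d3:5  d4:5  d5:0  d6:0 → peak 16
P@5: d1:16  d2:11  d3:5  d4:2  d5:3  d6:0 → peak 16
P@6: d1:16  d2:11  d3:5  d4:2  d5:0  d6:3 → peak 16
Best is P@2, peak 16.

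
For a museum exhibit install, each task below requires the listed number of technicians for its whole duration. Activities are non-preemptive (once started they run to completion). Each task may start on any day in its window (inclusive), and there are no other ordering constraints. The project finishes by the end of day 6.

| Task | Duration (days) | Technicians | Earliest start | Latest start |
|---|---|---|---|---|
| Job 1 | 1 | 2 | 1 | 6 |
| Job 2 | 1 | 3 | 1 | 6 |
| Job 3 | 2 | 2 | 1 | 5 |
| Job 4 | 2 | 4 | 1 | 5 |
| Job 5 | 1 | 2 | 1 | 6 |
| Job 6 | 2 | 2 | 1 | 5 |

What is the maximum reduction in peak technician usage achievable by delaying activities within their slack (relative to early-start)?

11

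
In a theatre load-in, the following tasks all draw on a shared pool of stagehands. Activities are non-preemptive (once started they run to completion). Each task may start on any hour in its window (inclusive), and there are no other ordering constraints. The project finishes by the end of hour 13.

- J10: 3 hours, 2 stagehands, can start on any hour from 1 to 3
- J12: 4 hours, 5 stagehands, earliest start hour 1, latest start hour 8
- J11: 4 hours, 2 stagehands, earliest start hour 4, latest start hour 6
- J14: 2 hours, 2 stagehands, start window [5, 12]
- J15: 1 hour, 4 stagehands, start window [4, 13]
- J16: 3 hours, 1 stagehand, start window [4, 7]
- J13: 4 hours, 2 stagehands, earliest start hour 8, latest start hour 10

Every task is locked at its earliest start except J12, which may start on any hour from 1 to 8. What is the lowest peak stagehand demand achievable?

7

J12@1: h1:7  h2:7  h3:7  h4:12  h5:5  h6:5  h7:2  h8:2  h9:2  h10:2  h11:2  h12:0  h13:0 → peak 12
J12@2: h1:2  h2:7  h3:7  h4:12  h5:10  h6:5  h7:2  h8:2  h9:2  h10:2  h11:2  h12:0  h13:0 → peak 12
J12@3: h1:2  h2:2  h3:7  h4:12  h5:10  h6:10  h7:2  h8:2  h9:2  h10:2  h11:2  h12:0  h13:0 → peak 12
J12@4: h1:2  h2:2  h3:2  h4:12  h5:10  h6:10  h7:7  h8:2  h9:2  h10:2  h11:2  h12:0  h13:0 → peak 12
J12@5: h1:2  h2:2  h3:2  h4:7  h5:10  h6:10  h7:7  h8:7  h9:2  h10:2  h11:2  h12:0  h13:0 → peak 10
J12@6: h1:2  h2:2  h3:2  h4:7  h5:5  h6:10  h7:7  h8:7  h9:7  h10:2  h11:2  h12:0  h13:0 → peak 10
J12@7: h1:2  h2:2  h3:2  h4:7  h5:5  h6:5  h7:7  h8:7  h9:7  h10:7  h11:2  h12:0  h13:0 → peak 7
J12@8: h1:2  h2:2  h3:2  h4:7  h5:5  h6:5  h7:2  h8:7  h9:7  h10:7  h11:7  h12:0  h13:0 → peak 7
Best is J12@7, peak 7.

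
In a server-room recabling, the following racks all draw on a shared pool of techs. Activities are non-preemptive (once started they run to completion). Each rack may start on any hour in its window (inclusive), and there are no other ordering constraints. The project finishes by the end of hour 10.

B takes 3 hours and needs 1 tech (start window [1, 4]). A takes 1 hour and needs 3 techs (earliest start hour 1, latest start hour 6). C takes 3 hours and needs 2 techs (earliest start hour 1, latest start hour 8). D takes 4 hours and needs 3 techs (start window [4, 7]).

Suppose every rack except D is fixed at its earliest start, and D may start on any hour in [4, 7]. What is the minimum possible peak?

6

D@4: h1:6  h2:3  h3:3  h4:3  h5:3  h6:3  h7:3  h8:0  h9:0  h10:0 → peak 6
D@5: h1:6  h2:3  h3:3  h4:0  h5:3  h6:3  h7:3  h8:3  h9:0  h10:0 → peak 6
D@6: h1:6  h2:3  h3:3  h4:0  h5:0  h6:3  h7:3  h8:3  h9:3  h10:0 → peak 6
D@7: h1:6  h2:3  h3:3  h4:0  h5:0  h6:0  h7:3  h8:3  h9:3  h10:3 → peak 6
Best is D@4, peak 6.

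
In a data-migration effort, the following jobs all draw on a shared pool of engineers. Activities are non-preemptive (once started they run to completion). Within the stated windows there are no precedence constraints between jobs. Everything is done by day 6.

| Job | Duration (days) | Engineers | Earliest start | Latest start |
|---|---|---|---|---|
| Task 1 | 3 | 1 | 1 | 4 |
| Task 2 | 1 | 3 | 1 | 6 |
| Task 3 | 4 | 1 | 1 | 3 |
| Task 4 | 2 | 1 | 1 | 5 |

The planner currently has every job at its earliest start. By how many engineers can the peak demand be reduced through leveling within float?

Early-start peak: d1:6  d2:3  d3:2  d4:1  d5:0  d6:0 ⇒ 6.
Leveled (Task 1@1, Task 2@5, Task 3@1, Task 4@1): d1:3  d2:3  d3:2  d4:1  d5:3  d6:0 ⇒ 3.
Reduction 6 − 3 = 3.

3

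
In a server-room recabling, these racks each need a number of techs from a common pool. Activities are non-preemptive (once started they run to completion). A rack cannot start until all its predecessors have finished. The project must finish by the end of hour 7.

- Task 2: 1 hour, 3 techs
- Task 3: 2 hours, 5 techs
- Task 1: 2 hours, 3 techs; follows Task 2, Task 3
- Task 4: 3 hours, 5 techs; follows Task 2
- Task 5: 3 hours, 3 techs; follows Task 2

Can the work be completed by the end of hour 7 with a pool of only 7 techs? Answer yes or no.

no

The minimum achievable peak is 8; 7 < 8, so no feasible schedule stays within the cap.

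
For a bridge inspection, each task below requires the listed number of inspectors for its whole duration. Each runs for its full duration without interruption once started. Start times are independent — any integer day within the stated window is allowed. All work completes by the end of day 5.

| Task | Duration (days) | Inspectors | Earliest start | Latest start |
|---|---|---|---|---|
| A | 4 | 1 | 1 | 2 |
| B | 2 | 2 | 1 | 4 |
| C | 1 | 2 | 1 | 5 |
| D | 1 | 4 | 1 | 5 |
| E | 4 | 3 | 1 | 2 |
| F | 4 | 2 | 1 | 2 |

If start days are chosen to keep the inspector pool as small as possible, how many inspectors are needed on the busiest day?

8

Early-start (A@1, B@1, C@1, D@1, E@1, F@1) gives peak 14: d1:14  d2:8  d3:6  d4:6  d5:0.
Shift D→5, F→2.
Schedule A@1, B@1, C@1, D@5, E@1, F@2: d1:8  d2:8  d3:6  d4:6  d5:6 — peak 8.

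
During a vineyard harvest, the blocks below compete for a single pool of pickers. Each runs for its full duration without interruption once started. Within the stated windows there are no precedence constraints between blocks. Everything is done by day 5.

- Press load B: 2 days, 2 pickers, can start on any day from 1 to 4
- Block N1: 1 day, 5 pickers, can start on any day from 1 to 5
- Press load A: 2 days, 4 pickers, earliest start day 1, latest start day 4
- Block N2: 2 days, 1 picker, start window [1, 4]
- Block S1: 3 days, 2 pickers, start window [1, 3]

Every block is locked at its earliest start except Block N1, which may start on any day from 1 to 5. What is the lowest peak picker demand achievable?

9

Block N1@1: d1:14  d2:9  d3:2  d4:0  d5:0 → peak 14
Block N1@2: d1:9  d2:14  d3:2  d4:0  d5:0 → peak 14
Block N1@3: d1:9  d2:9  d3:7  d4:0  d5:0 → peak 9
Block N1@4: d1:9  d2:9  d3:2  d4:5  d5:0 → peak 9
Block N1@5: d1:9  d2:9  d3:2  d4:0  d5:5 → peak 9
Best is Block N1@3, peak 9.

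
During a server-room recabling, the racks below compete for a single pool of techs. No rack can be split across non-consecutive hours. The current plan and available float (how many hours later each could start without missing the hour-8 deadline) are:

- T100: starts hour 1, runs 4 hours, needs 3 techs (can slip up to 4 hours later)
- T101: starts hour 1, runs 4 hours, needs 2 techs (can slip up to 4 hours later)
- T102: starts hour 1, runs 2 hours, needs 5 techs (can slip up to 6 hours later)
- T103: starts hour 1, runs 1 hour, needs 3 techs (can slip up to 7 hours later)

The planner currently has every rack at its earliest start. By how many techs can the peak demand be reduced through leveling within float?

8

Early-start peak: h1:13  h2:10  h3:5  h4:5  h5:0  h6:0  h7:0  h8:0 ⇒ 13.
Leveled (T100@1, T101@1, T102@5, T103@7): h1:5  h2:5  h3:5  h4:5  h5:5  h6:5  h7:3  h8:0 ⇒ 5.
Reduction 13 − 5 = 8.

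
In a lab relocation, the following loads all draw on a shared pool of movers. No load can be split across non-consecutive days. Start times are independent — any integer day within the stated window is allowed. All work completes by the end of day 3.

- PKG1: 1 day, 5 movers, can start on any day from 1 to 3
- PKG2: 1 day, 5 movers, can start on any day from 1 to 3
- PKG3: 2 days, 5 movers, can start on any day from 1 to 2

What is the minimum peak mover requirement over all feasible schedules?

Early-start (PKG1@1, PKG2@1, PKG3@1) gives peak 15: d1:15  d2:5  d3:0.
Shift PKG3→2.
Schedule PKG1@1, PKG2@1, PKG3@2: d1:10  d2:5  d3:5 — peak 10.
No arrangement of the 18 feasible schedules does better.

10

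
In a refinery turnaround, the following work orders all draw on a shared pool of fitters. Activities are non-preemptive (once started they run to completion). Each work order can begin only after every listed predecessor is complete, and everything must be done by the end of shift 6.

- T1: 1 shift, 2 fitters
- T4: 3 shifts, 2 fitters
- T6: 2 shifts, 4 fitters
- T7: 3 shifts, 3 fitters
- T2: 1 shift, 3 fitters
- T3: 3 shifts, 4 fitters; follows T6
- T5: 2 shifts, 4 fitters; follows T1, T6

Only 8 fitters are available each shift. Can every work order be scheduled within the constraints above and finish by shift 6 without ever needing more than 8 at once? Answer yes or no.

no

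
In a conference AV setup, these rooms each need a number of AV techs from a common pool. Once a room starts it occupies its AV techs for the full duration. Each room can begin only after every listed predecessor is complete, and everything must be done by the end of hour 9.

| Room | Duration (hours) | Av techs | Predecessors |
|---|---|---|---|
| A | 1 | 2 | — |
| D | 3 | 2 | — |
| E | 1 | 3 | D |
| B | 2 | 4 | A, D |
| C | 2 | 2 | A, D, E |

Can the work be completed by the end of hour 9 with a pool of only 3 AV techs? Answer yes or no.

The minimum achievable peak is 4; 3 < 4, so no feasible schedule stays within the cap.

no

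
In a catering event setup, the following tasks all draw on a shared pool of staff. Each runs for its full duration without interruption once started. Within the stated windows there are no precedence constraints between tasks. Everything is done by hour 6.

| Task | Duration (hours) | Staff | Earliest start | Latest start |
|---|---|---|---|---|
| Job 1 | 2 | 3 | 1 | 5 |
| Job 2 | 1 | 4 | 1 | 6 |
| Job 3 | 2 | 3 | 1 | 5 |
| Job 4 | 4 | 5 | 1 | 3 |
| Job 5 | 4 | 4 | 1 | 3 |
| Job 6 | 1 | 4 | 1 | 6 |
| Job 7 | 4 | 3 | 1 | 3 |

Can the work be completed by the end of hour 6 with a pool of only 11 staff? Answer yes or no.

Total staffer-hours = 68; over 6 hours the average is 68/6 > 11, so some hour must exceed 11.

no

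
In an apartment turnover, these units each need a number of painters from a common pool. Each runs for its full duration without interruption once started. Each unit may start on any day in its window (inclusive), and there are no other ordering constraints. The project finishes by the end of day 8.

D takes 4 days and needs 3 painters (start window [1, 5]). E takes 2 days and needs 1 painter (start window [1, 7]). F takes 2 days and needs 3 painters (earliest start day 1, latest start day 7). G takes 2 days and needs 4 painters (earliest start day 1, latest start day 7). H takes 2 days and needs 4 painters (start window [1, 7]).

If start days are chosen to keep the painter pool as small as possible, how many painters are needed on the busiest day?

6

Early-start (D@1, E@1, F@1, G@1, H@1) gives peak 15: d1:15  d2:15  d3:3  d4:3  d5:0  d6:0  d7:0  d8:0.
Shift F→3, G→5, H→7.
Schedule D@1, E@1, F@3, G@5, H@7: d1:4  d2:4  d3:6  d4:6  d5:4  d6:4  d7:4  d8:4 — peak 6.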